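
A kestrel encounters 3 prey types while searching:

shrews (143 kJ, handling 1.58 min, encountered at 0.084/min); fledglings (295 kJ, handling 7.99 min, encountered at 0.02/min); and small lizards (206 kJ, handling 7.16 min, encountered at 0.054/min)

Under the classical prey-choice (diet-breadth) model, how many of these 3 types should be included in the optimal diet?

3

Rank by E/h (kJ/min): shrews 90.5, fledglings 36.9, small lizards 28.8. Include each in turn until the next type's E/h falls below the running intake rate.
Rate on top 1: 10.6. fledglings: 36.9 > 10.6 → include.
Rate on top 2: 13.86. small lizards: 28.8 > 13.86 → include.
Optimal diet: shrews, fledglings, small lizards — 3 of 3 types.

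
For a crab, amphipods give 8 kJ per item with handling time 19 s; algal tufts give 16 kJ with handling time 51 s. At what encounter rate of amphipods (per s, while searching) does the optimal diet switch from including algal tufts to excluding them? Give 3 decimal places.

0.154 per s

Drop algal tufts once their profitability E₂/h₂ falls below the rate achievable on amphipods alone: E₂/h₂ = λE₁/(1 + λh₁).
Solve for λ: λE₁h₂ = E₂(1 + λh₁) → λ(E₁h₂ − E₂h₁) = E₂ → λ = E₂/(E₁h₂ − E₂h₁).
λ = 16/(8×51 − 16×19) = 16/104 = 0.1538 per s.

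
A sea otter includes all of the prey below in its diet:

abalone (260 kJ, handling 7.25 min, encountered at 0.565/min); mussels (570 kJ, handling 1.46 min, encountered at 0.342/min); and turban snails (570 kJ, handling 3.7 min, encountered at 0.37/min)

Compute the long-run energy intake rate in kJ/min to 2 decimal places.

R = (0.565×260 + 0.342×570 + 0.37×570) / (1 + 0.565×7.25 + 0.342×1.46 + 0.37×3.7) = 552.7/6.965 = 79.36 kJ/min.

79.36 kJ/min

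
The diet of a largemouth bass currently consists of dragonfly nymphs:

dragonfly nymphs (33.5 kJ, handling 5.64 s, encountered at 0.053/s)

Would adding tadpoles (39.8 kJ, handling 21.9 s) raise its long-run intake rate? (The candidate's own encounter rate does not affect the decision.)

Yes

Current rate: (0.053×33.5)/(1 + 0.053×5.64) = 1.367 kJ/s.
tadpoles: E/h = 39.8/21.9 = 1.817 kJ/s.
Since 1.817 > R, including tadpoles increases the long-run rate.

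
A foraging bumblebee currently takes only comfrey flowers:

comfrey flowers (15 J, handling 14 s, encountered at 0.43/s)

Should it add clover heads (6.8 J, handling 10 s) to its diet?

Intake rate on the current diet: R = (0.43×15) / (1 + 0.43×14) = 6.45/7.02 = 0.9188 J/s.
clover heads: E/h = 6.8/10 = 0.68 J/s.
0.68 < 0.9188, so adding clover heads would lower the average — exclude it.

No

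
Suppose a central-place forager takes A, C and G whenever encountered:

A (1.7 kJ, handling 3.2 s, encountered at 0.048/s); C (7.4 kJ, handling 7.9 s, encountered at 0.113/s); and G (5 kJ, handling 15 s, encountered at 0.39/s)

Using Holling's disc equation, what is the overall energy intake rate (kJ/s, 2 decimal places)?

R = Σλ_iE_i / (1 + Σλ_ih_i)
Numerator: 0.048×1.7 + 0.113×7.4 + 0.39×5 = 2.868
Denominator: 1 + 0.048×3.2 + 0.113×7.9 + 0.39×15 = 7.896
R = 2.868/7.896 = 0.3632 kJ/s

0.36 kJ/s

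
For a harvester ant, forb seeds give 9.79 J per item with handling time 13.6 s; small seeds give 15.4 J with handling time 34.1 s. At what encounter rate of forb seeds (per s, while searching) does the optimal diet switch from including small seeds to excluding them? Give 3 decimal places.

The zero-one rule: include small seeds iff E₂/h₂ > λE₁/(1+λh₁). Equality gives the switch point.
λE₁h₂ = E₂ + λE₂h₁ ⇒ λ = E₂/(E₁h₂ − E₂h₁) = 15.4/(333.8 − 209.4) = 0.1238 per s.

0.124 per s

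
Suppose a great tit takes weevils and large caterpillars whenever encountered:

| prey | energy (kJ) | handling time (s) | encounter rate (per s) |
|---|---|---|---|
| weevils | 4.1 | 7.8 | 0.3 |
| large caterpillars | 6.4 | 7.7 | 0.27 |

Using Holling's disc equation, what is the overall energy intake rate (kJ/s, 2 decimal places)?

0.55 kJ/s

Energy encountered per unit search time: 0.3×4.1 + 0.27×6.4 = 2.958 kJ/s.
Handling time per unit search time: 0.3×7.8 + 0.27×7.7 = 4.419.
Rate = 2.958/(1 + 4.419) = 0.5459 kJ/s.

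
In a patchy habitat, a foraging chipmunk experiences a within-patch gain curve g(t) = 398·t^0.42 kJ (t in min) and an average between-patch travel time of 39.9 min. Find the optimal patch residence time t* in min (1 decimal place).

Maximise g(t)/(T+t): set derivative to zero → g'(t)(T+t) = g(t).
g'(t) = 0.42·398·t^-0.58. Setting 0.42·398·t^-0.58 = 398·t^0.42/(39.9+t) gives 0.42(39.9+t) = t, so 0.58·t = 0.42×39.9.
t* = 0.42×39.9/0.58 = 28.89 min.

28.9 min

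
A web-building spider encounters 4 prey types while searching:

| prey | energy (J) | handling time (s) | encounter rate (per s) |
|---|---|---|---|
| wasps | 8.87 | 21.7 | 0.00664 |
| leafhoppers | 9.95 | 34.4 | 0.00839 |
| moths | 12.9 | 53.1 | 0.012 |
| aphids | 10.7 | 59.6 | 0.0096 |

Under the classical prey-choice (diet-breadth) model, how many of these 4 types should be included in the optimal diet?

4

Profitabilities (E/h, J/s): wasps 0.409, leafhoppers 0.289, moths 0.243, aphids 0.18. Add prey in this order while the next type's profitability exceeds the intake rate on those already taken.
Rate on top 1: 0.05148. leafhoppers: 0.289 > 0.05148 → include.
Rate on top 2: 0.09938. moths: 0.243 > 0.09938 → include.
Rate on top 3: 0.1436. aphids: 0.18 > 0.1436 → include.
Optimal diet: wasps, leafhoppers, moths, aphids — 4 of 4 types.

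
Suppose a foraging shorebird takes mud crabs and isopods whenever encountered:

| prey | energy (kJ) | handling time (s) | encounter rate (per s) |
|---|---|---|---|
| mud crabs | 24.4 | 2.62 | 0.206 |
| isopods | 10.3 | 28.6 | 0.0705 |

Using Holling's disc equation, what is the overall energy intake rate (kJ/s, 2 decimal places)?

Energy encountered per unit search time: 0.206×24.4 + 0.0705×10.3 = 5.753 kJ/s.
Handling time per unit search time: 0.206×2.62 + 0.0705×28.6 = 2.556.
Rate = 5.753/(1 + 2.556) = 1.618 kJ/s.

1.62 kJ/s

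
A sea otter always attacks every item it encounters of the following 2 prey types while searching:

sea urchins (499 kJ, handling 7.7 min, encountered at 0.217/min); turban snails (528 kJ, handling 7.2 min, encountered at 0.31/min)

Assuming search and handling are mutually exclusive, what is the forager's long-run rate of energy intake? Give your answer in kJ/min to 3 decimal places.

R = (0.217×499 + 0.31×528) / (1 + 0.217×7.7 + 0.31×7.2) = 272/4.903 = 55.47 kJ/min.

55.470 kJ/min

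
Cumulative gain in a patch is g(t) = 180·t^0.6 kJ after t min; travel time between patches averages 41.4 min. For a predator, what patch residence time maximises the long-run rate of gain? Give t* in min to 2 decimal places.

Optimal t* satisfies g'(t*) = g(t*)/(T + t*).
g'(t) = 0.6·180·t^-0.4. Setting 0.6·180·t^-0.4 = 180·t^0.6/(41.4+t) gives 0.6(41.4+t) = t, so 0.40·t = 0.6×41.4.
t* = 0.6×41.4/0.40 = 62.1 min.

62.10 min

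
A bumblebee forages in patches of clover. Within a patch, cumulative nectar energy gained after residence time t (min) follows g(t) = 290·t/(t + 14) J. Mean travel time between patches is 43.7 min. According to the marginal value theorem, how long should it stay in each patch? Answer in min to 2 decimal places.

24.73 min

Optimal t* satisfies g'(t*) = g(t*)/(T + t*).
g'(t) = 290·14/(t + 14)². Setting 290·14/(t+14)² = 290t/[(t+14)(43.7+t)] gives 14(43.7+t) = t(t+14), so t² = 14×43.7 = 611.8.
t* = √611.8 = 24.73 min.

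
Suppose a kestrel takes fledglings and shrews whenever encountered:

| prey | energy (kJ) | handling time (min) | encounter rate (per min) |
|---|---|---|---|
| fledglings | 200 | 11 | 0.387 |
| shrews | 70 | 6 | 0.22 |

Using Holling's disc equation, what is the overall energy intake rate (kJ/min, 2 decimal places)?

14.11 kJ/min

Energy encountered per unit search time: 0.387×200 + 0.22×70 = 92.8 kJ/min.
Handling time per unit search time: 0.387×11 + 0.22×6 = 5.577.
Rate = 92.8/(1 + 5.577) = 14.11 kJ/min.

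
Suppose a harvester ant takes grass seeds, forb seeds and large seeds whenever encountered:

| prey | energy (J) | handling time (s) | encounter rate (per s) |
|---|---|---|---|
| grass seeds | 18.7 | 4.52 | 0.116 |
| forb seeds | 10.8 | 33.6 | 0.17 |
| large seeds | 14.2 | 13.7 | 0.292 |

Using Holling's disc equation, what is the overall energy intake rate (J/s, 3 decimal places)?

0.725 J/s

R = Σλ_iE_i / (1 + Σλ_ih_i)
Numerator: 0.116×18.7 + 0.17×10.8 + 0.292×14.2 = 8.152
Denominator: 1 + 0.116×4.52 + 0.17×33.6 + 0.292×13.7 = 11.24
R = 8.152/11.24 = 0.7254 J/s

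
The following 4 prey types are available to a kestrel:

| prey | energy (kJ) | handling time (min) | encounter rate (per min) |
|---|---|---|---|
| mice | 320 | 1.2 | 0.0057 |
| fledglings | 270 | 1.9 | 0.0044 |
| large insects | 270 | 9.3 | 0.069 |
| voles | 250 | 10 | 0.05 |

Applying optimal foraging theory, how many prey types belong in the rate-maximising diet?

4

Profitabilities (E/h, kJ/min): mice 267, fledglings 142, large insects 29, voles 25. Add prey in this order while the next type's profitability exceeds the intake rate on those already taken.
Rate on top 1: 1.812. fledglings: 142 > 1.812 → include.
Rate on top 2: 2.967. large insects: 29 > 2.967 → include.
Rate on top 3: 13.06. voles: 25 > 13.06 → include.
Optimal diet: mice, fledglings, large insects, voles — 4 of 4 types.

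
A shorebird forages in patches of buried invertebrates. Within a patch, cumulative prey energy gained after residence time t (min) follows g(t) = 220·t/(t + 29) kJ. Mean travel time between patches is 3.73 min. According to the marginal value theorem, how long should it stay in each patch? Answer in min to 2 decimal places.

By the marginal value theorem, leave when the instantaneous gain rate g'(t) equals the habitat-wide average g(t)/(T + t).
g'(t) = 220·29/(t + 29)². Setting 220·29/(t+29)² = 220t/[(t+29)(3.73+t)] gives 29(3.73+t) = t(t+29), so t² = 29×3.73 = 108.2.
t* = √108.2 = 10.4 min.

10.40 min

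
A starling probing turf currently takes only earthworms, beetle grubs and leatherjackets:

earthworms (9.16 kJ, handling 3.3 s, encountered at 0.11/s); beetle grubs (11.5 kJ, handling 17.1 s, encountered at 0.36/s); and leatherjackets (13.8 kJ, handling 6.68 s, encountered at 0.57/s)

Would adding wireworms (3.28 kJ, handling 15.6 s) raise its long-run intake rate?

No

On earthworms, beetle grubs and leatherjackets alone, R = ΣλE/(1+Σλh) = 13.01/11.33 = 1.149 kJ/s.
wireworms: E/h = 3.28/15.6 = 0.2103 kJ/s.
0.2103 < 1.149, so adding wireworms would lower the average — exclude it.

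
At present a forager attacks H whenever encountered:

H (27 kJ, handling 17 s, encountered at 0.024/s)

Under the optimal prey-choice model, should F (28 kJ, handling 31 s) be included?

Current rate: (0.024×27)/(1 + 0.024×17) = 0.4602 kJ/s.
F: E/h = 28/31 = 0.9032 kJ/s.
Since 0.9032 > R, including F increases the long-run rate.

Yes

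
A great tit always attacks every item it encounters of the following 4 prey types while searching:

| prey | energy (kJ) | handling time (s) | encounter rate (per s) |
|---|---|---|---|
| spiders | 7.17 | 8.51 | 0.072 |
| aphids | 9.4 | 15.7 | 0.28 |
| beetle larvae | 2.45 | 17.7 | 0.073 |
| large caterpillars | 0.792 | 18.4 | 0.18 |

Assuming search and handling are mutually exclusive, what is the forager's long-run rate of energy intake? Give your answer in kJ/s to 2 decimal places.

0.33 kJ/s

Energy encountered per unit search time: 0.072×7.17 + 0.28×9.4 + 0.073×2.45 + 0.18×0.792 = 3.47 kJ/s.
Handling time per unit search time: 0.072×8.51 + 0.28×15.7 + 0.073×17.7 + 0.18×18.4 = 9.613.
Rate = 3.47/(1 + 9.613) = 0.3269 kJ/s.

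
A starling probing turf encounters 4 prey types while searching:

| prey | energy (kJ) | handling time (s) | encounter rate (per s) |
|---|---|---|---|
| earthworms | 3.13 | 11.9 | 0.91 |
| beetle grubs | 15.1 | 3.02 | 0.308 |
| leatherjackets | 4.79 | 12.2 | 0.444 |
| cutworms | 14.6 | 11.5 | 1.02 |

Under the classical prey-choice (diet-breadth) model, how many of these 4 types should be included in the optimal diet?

Rank by E/h (kJ/s): beetle grubs 5, cutworms 1.27, leatherjackets 0.393, earthworms 0.263. Include each in turn until the next type's E/h falls below the running intake rate.
Rate on top 1: 2.41. cutworms: 1.27 < 2.41 → exclude; stop.
Optimal diet: beetle grubs — 1 of 4 types.

1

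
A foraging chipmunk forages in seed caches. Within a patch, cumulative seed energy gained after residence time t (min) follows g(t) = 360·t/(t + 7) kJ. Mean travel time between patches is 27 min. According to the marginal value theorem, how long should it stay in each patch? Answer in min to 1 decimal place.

Optimal t* satisfies g'(t*) = g(t*)/(T + t*).
g'(t) = 360·7/(t + 7)². Setting 360·7/(t+7)² = 360t/[(t+7)(27+t)] gives 7(27+t) = t(t+7), so t² = 7×27 = 189.
t* = √189 = 13.75 min.

13.7 min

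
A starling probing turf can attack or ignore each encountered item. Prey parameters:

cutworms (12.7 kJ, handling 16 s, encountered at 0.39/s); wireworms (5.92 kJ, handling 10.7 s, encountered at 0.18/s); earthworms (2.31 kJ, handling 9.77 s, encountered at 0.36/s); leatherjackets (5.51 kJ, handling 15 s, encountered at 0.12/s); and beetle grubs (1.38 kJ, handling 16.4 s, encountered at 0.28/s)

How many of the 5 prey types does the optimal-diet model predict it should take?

1

E/h in descending order: cutworms 0.794, wireworms 0.553, leatherjackets 0.367, earthworms 0.236, beetle grubs 0.0841 kJ/s. The optimal diet is the largest prefix of this list for which every included type satisfies E_i/h_i > R on the types above it.
Rate on top 1: 0.6841. wireworms: 0.553 < 0.6841 → exclude; stop.
Optimal diet: cutworms — 1 of 5 types.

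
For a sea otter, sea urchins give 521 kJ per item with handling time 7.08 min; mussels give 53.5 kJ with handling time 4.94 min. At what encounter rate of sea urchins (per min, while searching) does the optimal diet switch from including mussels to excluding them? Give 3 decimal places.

0.024 per min

At the threshold, the rate on sea urchins alone equals the profitability of mussels: λ·521/(1 + λ·7.08) = 53.5/4.94 = 10.83.
Rearranging, λ(521 − 10.83×7.08) = 10.83, so λ = 10.83/444.3 = 0.02437 per min.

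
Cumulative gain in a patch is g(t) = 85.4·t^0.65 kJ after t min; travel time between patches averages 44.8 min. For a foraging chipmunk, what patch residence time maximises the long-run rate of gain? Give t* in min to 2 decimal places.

83.20 min

By the marginal value theorem, leave when the instantaneous gain rate g'(t) equals the habitat-wide average g(t)/(T + t).
g'(t) = 0.65·85.4·t^-0.35. Setting 0.65·85.4·t^-0.35 = 85.4·t^0.65/(44.8+t) gives 0.65(44.8+t) = t, so 0.35·t = 0.65×44.8.
t* = 0.65×44.8/0.35 = 83.2 min.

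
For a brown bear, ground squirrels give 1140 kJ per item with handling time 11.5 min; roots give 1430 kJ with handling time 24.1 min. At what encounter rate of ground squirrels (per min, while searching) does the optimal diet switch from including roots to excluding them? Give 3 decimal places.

0.130 per min

Drop roots once their profitability E₂/h₂ falls below the rate achievable on ground squirrels alone: E₂/h₂ = λE₁/(1 + λh₁).
Solve for λ: λE₁h₂ = E₂(1 + λh₁) → λ(E₁h₂ − E₂h₁) = E₂ → λ = E₂/(E₁h₂ − E₂h₁).
λ = 1430/(1140×24.1 − 1430×11.5) = 1430/1.103e+04 = 0.1297 per min.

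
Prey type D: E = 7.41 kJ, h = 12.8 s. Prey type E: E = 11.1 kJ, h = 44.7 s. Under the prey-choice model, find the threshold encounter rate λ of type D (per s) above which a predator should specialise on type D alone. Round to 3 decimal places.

At the threshold, the rate on type D alone equals the profitability of type E: λ·7.41/(1 + λ·12.8) = 11.1/44.7 = 0.2483.
Rearranging, λ(7.41 − 0.2483×12.8) = 0.2483, so λ = 0.2483/4.231 = 0.05868 per s.

0.059 per s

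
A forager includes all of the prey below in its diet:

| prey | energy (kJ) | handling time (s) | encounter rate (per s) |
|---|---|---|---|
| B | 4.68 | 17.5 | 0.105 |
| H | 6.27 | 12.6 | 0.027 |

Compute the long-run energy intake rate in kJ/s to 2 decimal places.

Energy encountered per unit search time: 0.105×4.68 + 0.027×6.27 = 0.6607 kJ/s.
Handling time per unit search time: 0.105×17.5 + 0.027×12.6 = 2.178.
Rate = 0.6607/(1 + 2.178) = 0.2079 kJ/s.

0.21 kJ/s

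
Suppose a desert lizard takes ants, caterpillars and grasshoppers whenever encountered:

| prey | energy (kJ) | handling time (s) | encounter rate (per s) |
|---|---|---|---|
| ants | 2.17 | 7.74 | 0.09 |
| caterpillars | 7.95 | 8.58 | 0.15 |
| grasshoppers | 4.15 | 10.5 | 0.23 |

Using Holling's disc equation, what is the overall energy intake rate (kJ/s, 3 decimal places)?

0.434 kJ/s

R = Σλ_iE_i / (1 + Σλ_ih_i)
Numerator: 0.09×2.17 + 0.15×7.95 + 0.23×4.15 = 2.342
Denominator: 1 + 0.09×7.74 + 0.15×8.58 + 0.23×10.5 = 5.399
R = 2.342/5.399 = 0.4339 kJ/s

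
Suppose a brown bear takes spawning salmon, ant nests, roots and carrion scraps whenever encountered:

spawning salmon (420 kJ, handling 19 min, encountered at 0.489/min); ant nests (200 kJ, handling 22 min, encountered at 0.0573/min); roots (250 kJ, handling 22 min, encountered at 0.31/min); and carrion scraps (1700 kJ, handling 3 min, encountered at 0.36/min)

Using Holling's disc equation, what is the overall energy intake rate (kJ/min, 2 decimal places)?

46.59 kJ/min

R = Σλ_iE_i / (1 + Σλ_ih_i)
Numerator: 0.489×420 + 0.0573×200 + 0.31×250 + 0.36×1700 = 906.3
Denominator: 1 + 0.489×19 + 0.0573×22 + 0.31×22 + 0.36×3 = 19.45
R = 906.3/19.45 = 46.59 kJ/min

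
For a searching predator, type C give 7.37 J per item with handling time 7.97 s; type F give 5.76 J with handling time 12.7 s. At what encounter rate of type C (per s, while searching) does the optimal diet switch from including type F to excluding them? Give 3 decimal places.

0.121 per s

At the threshold, the rate on type C alone equals the profitability of type F: λ·7.37/(1 + λ·7.97) = 5.76/12.7 = 0.4535.
Rearranging, λ(7.37 − 0.4535×7.97) = 0.4535, so λ = 0.4535/3.755 = 0.1208 per s.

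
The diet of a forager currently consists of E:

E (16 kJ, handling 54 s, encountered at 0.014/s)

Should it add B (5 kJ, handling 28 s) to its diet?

Yes

On E alone, R = ΣλE/(1+Σλh) = 0.224/1.756 = 0.1276 kJ/s.
Profitability of B: 5/28 = 0.1786 kJ/s.
0.1786 > 0.1276, so adding B raises the average — include it.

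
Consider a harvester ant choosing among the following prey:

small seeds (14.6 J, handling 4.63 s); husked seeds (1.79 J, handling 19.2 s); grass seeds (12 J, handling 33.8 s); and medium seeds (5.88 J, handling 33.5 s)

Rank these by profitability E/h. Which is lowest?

In descending order of E/h:
small seeds: 14.6/4.63 = 3.15 J/s
grass seeds: 12/33.8 = 0.355 J/s
medium seeds: 5.88/33.5 = 0.176 J/s
husked seeds: 1.79/19.2 = 0.0932 J/s

husked seeds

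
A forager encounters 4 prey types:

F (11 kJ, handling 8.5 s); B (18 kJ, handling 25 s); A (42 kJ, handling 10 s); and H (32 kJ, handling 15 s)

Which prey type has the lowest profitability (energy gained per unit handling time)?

Profitability E/h (kJ/s): F = 11/8.5 = 1.29, B = 18/25 = 0.72, A = 42/10 = 4.2, H = 32/15 = 2.13.
Ranked: A > H > F > B.

B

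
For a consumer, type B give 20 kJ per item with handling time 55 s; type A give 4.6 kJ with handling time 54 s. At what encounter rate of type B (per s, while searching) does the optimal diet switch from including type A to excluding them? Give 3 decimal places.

0.006 per s

The zero-one rule: include type A iff E₂/h₂ > λE₁/(1+λh₁). Equality gives the switch point.
λE₁h₂ = E₂ + λE₂h₁ ⇒ λ = E₂/(E₁h₂ − E₂h₁) = 4.6/(1080 − 253) = 0.005562 per s.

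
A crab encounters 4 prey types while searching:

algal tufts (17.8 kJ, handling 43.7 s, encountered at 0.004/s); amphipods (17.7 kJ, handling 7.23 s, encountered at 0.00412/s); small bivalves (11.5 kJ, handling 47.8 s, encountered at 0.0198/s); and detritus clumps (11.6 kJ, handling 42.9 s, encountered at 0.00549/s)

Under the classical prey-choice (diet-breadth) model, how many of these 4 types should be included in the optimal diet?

Profitabilities (E/h, kJ/s): amphipods 2.45, algal tufts 0.407, detritus clumps 0.27, small bivalves 0.241. Add prey in this order while the next type's profitability exceeds the intake rate on those already taken.
Rate on top 1: 0.07081. algal tufts: 0.407 > 0.07081 → include.
Rate on top 2: 0.1196. detritus clumps: 0.27 > 0.1196 → include.
Rate on top 3: 0.1443. small bivalves: 0.241 > 0.1443 → include.
Optimal diet: amphipods, algal tufts, detritus clumps, small bivalves — 4 of 4 types.

4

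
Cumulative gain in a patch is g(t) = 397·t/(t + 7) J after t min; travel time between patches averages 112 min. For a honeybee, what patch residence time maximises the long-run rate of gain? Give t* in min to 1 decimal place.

By the marginal value theorem, leave when the instantaneous gain rate g'(t) equals the habitat-wide average g(t)/(T + t).
g'(t) = 397·7/(t + 7)². Setting 397·7/(t+7)² = 397t/[(t+7)(112+t)] gives 7(112+t) = t(t+7), so t² = 7×112 = 784.
t* = √784 = 28 min.

28.0 min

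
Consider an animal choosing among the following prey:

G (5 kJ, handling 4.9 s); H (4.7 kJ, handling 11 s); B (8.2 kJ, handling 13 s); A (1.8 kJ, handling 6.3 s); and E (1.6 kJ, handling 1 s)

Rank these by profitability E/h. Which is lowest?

In descending order of E/h:
E: 1.6/1 = 1.6 kJ/s
G: 5/4.9 = 1.02 kJ/s
B: 8.2/13 = 0.631 kJ/s
H: 4.7/11 = 0.427 kJ/s
A: 1.8/6.3 = 0.286 kJ/s

A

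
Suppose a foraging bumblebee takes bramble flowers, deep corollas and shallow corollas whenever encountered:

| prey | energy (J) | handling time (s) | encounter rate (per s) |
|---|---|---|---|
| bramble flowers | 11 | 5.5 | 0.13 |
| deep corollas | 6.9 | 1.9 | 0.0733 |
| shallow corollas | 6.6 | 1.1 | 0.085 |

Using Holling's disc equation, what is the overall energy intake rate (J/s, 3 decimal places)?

Energy encountered per unit search time: 0.13×11 + 0.0733×6.9 + 0.085×6.6 = 2.497 J/s.
Handling time per unit search time: 0.13×5.5 + 0.0733×1.9 + 0.085×1.1 = 0.9478.
Rate = 2.497/(1 + 0.9478) = 1.282 J/s.

1.282 J/s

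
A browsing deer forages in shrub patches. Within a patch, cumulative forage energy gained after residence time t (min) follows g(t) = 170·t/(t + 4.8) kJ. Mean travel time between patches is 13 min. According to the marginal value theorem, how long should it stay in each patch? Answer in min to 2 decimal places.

Maximise g(t)/(T+t): set derivative to zero → g'(t)(T+t) = g(t).
g'(t) = 170·4.8/(t + 4.8)². Setting 170·4.8/(t+4.8)² = 170t/[(t+4.8)(13+t)] gives 4.8(13+t) = t(t+4.8), so t² = 4.8×13 = 62.4.
t* = √62.4 = 7.899 min.

7.90 min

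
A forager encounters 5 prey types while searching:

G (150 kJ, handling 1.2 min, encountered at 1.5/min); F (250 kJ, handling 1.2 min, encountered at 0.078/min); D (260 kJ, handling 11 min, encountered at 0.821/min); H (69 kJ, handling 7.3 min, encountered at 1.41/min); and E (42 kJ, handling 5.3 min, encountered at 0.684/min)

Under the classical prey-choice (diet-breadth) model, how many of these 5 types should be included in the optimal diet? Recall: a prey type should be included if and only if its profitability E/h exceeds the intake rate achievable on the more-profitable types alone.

E/h in descending order: F 208, G 125, D 23.6, H 9.45, E 7.92 kJ/min. The optimal diet is the largest prefix of this list for which every included type satisfies E_i/h_i > R on the types above it.
Rate on top 1: 17.83. G: 125 > 17.83 → include.
Rate on top 2: 84.5. D: 23.6 < 84.5 → exclude; stop.
Optimal diet: F, G — 2 of 5 types.

2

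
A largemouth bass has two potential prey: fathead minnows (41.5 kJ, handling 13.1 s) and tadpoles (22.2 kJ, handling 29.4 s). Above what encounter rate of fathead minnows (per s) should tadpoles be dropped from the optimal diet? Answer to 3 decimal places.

0.024 per s

At the threshold, the rate on fathead minnows alone equals the profitability of tadpoles: λ·41.5/(1 + λ·13.1) = 22.2/29.4 = 0.7551.
Rearranging, λ(41.5 − 0.7551×13.1) = 0.7551, so λ = 0.7551/31.61 = 0.02389 per s.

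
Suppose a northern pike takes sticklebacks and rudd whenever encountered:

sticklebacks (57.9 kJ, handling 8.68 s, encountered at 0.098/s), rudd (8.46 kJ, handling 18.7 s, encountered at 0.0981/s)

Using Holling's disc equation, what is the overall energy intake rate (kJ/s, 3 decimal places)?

1.765 kJ/s

Energy encountered per unit search time: 0.098×57.9 + 0.0981×8.46 = 6.504 kJ/s.
Handling time per unit search time: 0.098×8.68 + 0.0981×18.7 = 2.685.
Rate = 6.504/(1 + 2.685) = 1.765 kJ/s.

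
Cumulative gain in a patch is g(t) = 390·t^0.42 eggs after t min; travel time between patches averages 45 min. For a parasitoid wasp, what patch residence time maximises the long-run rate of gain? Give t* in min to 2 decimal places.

32.59 min

Optimal t* satisfies g'(t*) = g(t*)/(T + t*).
g'(t) = 0.42·390·t^-0.58. Setting 0.42·390·t^-0.58 = 390·t^0.42/(45+t) gives 0.42(45+t) = t, so 0.58·t = 0.42×45.
t* = 0.42×45/0.58 = 32.59 min.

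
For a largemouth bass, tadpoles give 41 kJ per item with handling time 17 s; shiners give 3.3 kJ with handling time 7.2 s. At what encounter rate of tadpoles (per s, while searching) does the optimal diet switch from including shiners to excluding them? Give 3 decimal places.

Drop shiners once their profitability E₂/h₂ falls below the rate achievable on tadpoles alone: E₂/h₂ = λE₁/(1 + λh₁).
Solve for λ: λE₁h₂ = E₂(1 + λh₁) → λ(E₁h₂ − E₂h₁) = E₂ → λ = E₂/(E₁h₂ − E₂h₁).
λ = 3.3/(41×7.2 − 3.3×17) = 3.3/239.1 = 0.0138 per s.

0.014 per s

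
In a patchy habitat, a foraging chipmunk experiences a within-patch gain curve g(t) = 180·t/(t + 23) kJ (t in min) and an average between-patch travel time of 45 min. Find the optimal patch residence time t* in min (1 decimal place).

32.2 min

Optimal t* satisfies g'(t*) = g(t*)/(T + t*).
g'(t) = 180·23/(t + 23)². Setting 180·23/(t+23)² = 180t/[(t+23)(45+t)] gives 23(45+t) = t(t+23), so t² = 23×45 = 1035.
t* = √1035 = 32.17 min.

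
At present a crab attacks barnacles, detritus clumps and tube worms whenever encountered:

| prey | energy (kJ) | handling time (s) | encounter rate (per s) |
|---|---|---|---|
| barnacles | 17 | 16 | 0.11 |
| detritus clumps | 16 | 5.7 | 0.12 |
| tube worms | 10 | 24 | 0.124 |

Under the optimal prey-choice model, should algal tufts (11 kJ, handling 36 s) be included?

Current rate: (0.11×17 + 0.12×16 + 0.124×10)/(1 + 0.11×16 + 0.12×5.7 + 0.124×24) = 0.7835 kJ/s.
algal tufts: E/h = 11/36 = 0.3056 kJ/s.
0.3056 < 0.7835, so adding algal tufts would lower the average — exclude it.

No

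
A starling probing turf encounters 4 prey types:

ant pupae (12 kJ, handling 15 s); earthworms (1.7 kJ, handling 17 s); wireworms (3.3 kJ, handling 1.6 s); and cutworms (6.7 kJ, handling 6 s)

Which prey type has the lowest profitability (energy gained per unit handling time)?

Profitability E/h (kJ/s): ant pupae = 12/15 = 0.8, earthworms = 1.7/17 = 0.1, wireworms = 3.3/1.6 = 2.06, cutworms = 6.7/6 = 1.12.
Ranked: wireworms > cutworms > ant pupae > earthworms.

earthworms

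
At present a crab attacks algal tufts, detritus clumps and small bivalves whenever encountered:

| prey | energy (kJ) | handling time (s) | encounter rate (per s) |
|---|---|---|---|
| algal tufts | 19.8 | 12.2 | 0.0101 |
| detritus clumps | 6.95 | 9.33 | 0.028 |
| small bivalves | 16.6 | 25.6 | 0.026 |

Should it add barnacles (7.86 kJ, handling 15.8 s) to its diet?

Intake rate on the current diet: R = (0.0101×19.8 + 0.028×6.95 + 0.026×16.6) / (1 + 0.0101×12.2 + 0.028×9.33 + 0.026×25.6) = 0.8262/2.05 = 0.403 kJ/s.
barnacles: E/h = 7.86/15.8 = 0.4975 kJ/s.
Since 0.4975 > R, including barnacles increases the long-run rate.

Yes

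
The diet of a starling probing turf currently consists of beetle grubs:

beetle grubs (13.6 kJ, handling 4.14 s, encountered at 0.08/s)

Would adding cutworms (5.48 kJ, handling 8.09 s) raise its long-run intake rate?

Current rate: (0.08×13.6)/(1 + 0.08×4.14) = 0.8173 kJ/s.
Profitability of cutworms: 5.48/8.09 = 0.6774 kJ/s.
0.6774 < 0.8173, so adding cutworms would lower the average — exclude it.

No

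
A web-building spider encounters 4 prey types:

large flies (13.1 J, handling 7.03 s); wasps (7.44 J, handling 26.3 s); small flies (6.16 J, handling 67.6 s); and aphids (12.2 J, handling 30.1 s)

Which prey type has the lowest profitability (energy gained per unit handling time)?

small flies

In descending order of E/h:
large flies: 13.1/7.03 = 1.86 J/s
aphids: 12.2/30.1 = 0.405 J/s
wasps: 7.44/26.3 = 0.283 J/s
small flies: 6.16/67.6 = 0.0911 J/s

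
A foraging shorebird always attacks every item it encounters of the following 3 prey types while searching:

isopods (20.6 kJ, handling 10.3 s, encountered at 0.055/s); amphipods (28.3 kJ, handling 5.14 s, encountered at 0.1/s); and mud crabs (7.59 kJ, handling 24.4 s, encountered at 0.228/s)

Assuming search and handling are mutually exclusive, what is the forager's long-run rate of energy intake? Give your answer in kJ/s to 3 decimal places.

R = (0.055×20.6 + 0.1×28.3 + 0.228×7.59) / (1 + 0.055×10.3 + 0.1×5.14 + 0.228×24.4) = 5.694/7.644 = 0.7449 kJ/s.

0.745 kJ/s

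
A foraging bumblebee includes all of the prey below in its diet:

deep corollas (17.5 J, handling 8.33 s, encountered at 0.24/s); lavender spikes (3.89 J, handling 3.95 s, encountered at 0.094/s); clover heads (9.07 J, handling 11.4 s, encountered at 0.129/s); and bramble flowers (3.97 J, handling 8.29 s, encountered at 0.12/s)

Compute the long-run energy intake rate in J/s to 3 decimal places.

R = Σλ_iE_i / (1 + Σλ_ih_i)
Numerator: 0.24×17.5 + 0.094×3.89 + 0.129×9.07 + 0.12×3.97 = 6.212
Denominator: 1 + 0.24×8.33 + 0.094×3.95 + 0.129×11.4 + 0.12×8.29 = 5.836
R = 6.212/5.836 = 1.064 J/s

1.064 J/s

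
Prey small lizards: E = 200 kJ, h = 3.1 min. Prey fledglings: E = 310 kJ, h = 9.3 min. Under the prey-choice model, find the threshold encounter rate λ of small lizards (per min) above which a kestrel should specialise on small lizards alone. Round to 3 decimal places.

Drop fledglings once their profitability E₂/h₂ falls below the rate achievable on small lizards alone: E₂/h₂ = λE₁/(1 + λh₁).
Solve for λ: λE₁h₂ = E₂(1 + λh₁) → λ(E₁h₂ − E₂h₁) = E₂ → λ = E₂/(E₁h₂ − E₂h₁).
λ = 310/(200×9.3 − 310×3.1) = 310/899 = 0.3448 per min.

0.345 per min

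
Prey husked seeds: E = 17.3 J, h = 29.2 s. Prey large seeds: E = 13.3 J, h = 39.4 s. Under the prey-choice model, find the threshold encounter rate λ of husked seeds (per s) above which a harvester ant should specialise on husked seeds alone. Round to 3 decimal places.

0.045 per s

At the threshold, the rate on husked seeds alone equals the profitability of large seeds: λ·17.3/(1 + λ·29.2) = 13.3/39.4 = 0.3376.
Rearranging, λ(17.3 − 0.3376×29.2) = 0.3376, so λ = 0.3376/7.443 = 0.04535 per s.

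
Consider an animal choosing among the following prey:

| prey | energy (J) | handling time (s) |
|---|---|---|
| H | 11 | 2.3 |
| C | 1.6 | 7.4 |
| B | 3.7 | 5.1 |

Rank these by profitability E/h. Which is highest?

In descending order of E/h:
H: 11/2.3 = 4.78 J/s
B: 3.7/5.1 = 0.725 J/s
C: 1.6/7.4 = 0.216 J/s

H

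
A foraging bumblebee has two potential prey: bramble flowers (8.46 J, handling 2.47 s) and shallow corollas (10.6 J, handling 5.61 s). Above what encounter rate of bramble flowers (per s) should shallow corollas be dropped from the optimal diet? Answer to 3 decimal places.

0.498 per s

The zero-one rule: include shallow corollas iff E₂/h₂ > λE₁/(1+λh₁). Equality gives the switch point.
λE₁h₂ = E₂ + λE₂h₁ ⇒ λ = E₂/(E₁h₂ − E₂h₁) = 10.6/(47.46 − 26.18) = 0.4982 per s.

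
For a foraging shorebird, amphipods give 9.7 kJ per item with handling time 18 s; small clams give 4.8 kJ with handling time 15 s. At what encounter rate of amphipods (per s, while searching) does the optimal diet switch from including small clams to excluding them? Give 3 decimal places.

0.081 per s

The zero-one rule: include small clams iff E₂/h₂ > λE₁/(1+λh₁). Equality gives the switch point.
λE₁h₂ = E₂ + λE₂h₁ ⇒ λ = E₂/(E₁h₂ − E₂h₁) = 4.8/(145.5 − 86.4) = 0.08122 per s.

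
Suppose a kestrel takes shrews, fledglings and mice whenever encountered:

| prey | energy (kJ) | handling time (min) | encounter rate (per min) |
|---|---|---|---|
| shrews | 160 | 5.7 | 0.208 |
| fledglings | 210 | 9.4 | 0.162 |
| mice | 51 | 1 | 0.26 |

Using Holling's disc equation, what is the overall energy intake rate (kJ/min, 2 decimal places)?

Energy encountered per unit search time: 0.208×160 + 0.162×210 + 0.26×51 = 80.56 kJ/min.
Handling time per unit search time: 0.208×5.7 + 0.162×9.4 + 0.26×1 = 2.968.
Rate = 80.56/(1 + 2.968) = 20.3 kJ/min.

20.30 kJ/min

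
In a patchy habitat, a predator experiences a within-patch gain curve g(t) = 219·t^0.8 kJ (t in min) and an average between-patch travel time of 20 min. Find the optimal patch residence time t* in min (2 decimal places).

Maximise g(t)/(T+t): set derivative to zero → g'(t)(T+t) = g(t).
g'(t) = 0.8·219·t^-0.2. Setting 0.8·219·t^-0.2 = 219·t^0.8/(20+t) gives 0.8(20+t) = t, so 0.20·t = 0.8×20.
t* = 0.8×20/0.20 = 80 min.

80.00 min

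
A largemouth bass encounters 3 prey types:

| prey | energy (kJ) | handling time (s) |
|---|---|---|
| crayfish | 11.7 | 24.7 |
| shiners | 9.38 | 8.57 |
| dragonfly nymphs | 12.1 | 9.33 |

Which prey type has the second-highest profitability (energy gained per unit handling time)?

shiners

Profitability E/h (kJ/s): crayfish = 11.7/24.7 = 0.474, shiners = 9.38/8.57 = 1.09, dragonfly nymphs = 12.1/9.33 = 1.3.
Ranked: dragonfly nymphs > shiners > crayfish.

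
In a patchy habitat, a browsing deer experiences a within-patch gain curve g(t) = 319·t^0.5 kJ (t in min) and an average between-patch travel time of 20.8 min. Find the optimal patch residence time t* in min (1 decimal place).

Maximise g(t)/(T+t): set derivative to zero → g'(t)(T+t) = g(t).
g'(t) = 0.5·319·t^-0.5. Setting 0.5·319·t^-0.5 = 319·t^0.5/(20.8+t) gives 0.5(20.8+t) = t, so 0.50·t = 0.5×20.8.
t* = 0.5×20.8/0.50 = 20.8 min.

20.8 min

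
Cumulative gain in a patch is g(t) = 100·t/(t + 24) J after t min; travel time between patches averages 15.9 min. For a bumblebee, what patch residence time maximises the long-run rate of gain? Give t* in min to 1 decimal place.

Maximise g(t)/(T+t): set derivative to zero → g'(t)(T+t) = g(t).
g'(t) = 100·24/(t + 24)². Setting 100·24/(t+24)² = 100t/[(t+24)(15.9+t)] gives 24(15.9+t) = t(t+24), so t² = 24×15.9 = 381.6.
t* = √381.6 = 19.53 min.

19.5 min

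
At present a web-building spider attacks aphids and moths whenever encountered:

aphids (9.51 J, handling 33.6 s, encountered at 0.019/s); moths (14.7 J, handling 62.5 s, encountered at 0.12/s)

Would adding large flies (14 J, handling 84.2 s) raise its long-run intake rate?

No

Current rate: (0.019×9.51 + 0.12×14.7)/(1 + 0.019×33.6 + 0.12×62.5) = 0.2128 J/s.
Profitability of large flies: 14/84.2 = 0.1663 J/s.
0.1663 < 0.2128, so adding large flies would lower the average — exclude it.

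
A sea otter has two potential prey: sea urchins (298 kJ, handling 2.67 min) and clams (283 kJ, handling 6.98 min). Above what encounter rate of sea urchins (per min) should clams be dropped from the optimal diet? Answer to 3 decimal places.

Drop clams once their profitability E₂/h₂ falls below the rate achievable on sea urchins alone: E₂/h₂ = λE₁/(1 + λh₁).
Solve for λ: λE₁h₂ = E₂(1 + λh₁) → λ(E₁h₂ − E₂h₁) = E₂ → λ = E₂/(E₁h₂ − E₂h₁).
λ = 283/(298×6.98 − 283×2.67) = 283/1324 = 0.2137 per min.

0.214 per min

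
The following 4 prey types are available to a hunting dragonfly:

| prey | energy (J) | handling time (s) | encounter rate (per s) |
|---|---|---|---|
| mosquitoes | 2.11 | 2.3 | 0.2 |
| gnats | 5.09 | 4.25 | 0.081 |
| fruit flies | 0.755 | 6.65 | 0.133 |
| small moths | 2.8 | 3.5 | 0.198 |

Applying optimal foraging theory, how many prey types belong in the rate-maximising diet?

Rank by E/h (J/s): gnats 1.2, mosquitoes 0.917, small moths 0.8, fruit flies 0.114. Include each in turn until the next type's E/h falls below the running intake rate.
Rate on top 1: 0.3067. mosquitoes: 0.917 > 0.3067 → include.
Rate on top 2: 0.4624. small moths: 0.8 > 0.4624 → include.
Rate on top 3: 0.5561. fruit flies: 0.114 < 0.5561 → exclude; stop.
Optimal diet: gnats, mosquitoes, small moths — 3 of 4 types.

3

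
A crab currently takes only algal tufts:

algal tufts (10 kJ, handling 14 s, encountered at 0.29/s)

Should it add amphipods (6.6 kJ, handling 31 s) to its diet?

No

Current rate: (0.29×10)/(1 + 0.29×14) = 0.5731 kJ/s.
amphipods: E/h = 6.6/31 = 0.2129 kJ/s.
0.2129 < 0.5731, so adding amphipods would lower the average — exclude it.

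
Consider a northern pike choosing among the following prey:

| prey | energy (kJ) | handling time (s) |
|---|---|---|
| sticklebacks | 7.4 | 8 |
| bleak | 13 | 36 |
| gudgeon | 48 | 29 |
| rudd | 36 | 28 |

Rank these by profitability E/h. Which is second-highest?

Profitability E/h (kJ/s): sticklebacks = 7.4/8 = 0.925, bleak = 13/36 = 0.361, gudgeon = 48/29 = 1.66, rudd = 36/28 = 1.29.
Ranked: gudgeon > rudd > sticklebacks > bleak.

rudd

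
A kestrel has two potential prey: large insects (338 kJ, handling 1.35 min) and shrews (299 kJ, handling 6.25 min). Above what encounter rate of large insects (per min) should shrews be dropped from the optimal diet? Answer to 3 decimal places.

At the threshold, the rate on large insects alone equals the profitability of shrews: λ·338/(1 + λ·1.35) = 299/6.25 = 47.84.
Rearranging, λ(338 − 47.84×1.35) = 47.84, so λ = 47.84/273.4 = 0.175 per min.

0.175 per min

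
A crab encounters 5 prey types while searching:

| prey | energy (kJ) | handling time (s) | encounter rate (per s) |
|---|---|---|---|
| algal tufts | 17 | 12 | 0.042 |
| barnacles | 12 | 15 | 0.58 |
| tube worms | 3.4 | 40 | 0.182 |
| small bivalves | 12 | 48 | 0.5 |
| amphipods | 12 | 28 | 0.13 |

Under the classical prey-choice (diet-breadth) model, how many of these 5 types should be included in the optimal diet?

2

Rank by E/h (kJ/s): algal tufts 1.42, barnacles 0.8, amphipods 0.429, small bivalves 0.25, tube worms 0.085. Include each in turn until the next type's E/h falls below the running intake rate.
Rate on top 1: 0.4747. barnacles: 0.8 > 0.4747 → include.
Rate on top 2: 0.7521. amphipods: 0.429 < 0.7521 → exclude; stop.
Optimal diet: algal tufts, barnacles — 2 of 5 types.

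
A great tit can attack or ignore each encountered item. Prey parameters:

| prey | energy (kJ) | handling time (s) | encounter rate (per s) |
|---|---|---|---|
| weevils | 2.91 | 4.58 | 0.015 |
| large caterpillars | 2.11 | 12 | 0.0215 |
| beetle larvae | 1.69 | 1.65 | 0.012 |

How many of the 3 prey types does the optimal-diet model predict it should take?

3

E/h in descending order: beetle larvae 1.02, weevils 0.635, large caterpillars 0.176 kJ/s. The optimal diet is the largest prefix of this list for which every included type satisfies E_i/h_i > R on the types above it.
Rate on top 1: 0.01989. weevils: 0.635 > 0.01989 → include.
Rate on top 2: 0.05873. large caterpillars: 0.176 > 0.05873 → include.
Optimal diet: beetle larvae, weevils, large caterpillars — 3 of 3 types.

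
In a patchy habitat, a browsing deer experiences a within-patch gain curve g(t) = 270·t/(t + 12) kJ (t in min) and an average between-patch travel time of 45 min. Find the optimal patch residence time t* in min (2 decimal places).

Maximise g(t)/(T+t): set derivative to zero → g'(t)(T+t) = g(t).
g'(t) = 270·12/(t + 12)². Setting 270·12/(t+12)² = 270t/[(t+12)(45+t)] gives 12(45+t) = t(t+12), so t² = 12×45 = 540.
t* = √540 = 23.24 min.

23.24 min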